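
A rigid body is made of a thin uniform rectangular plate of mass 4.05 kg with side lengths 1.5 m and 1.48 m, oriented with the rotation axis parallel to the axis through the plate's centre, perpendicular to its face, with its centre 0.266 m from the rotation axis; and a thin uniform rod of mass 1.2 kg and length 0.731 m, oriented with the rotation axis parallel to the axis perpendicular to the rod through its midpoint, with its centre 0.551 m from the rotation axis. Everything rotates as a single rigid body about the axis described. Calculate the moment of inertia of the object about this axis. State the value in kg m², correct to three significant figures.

2.20

Rectangular plate: I_cm = (1/12)M(a²+b²) = (1/12)(4.05)[(1.5)² + (1.48)²] = 1.4986 kg m²; centre at d = 0.266 m, so I = I_cm + Md² gives I = 1.4986 + (4.05)(0.266)² = 1.7852 kg m².
Thin rod: I_cm = (1/12)ML² = (1/12)(1.2)(0.731)² = 0.053436 kg m²; centre at d = 0.551 m, so I = I_cm + Md² gives I = 0.053436 + (1.2)(0.551)² = 0.41776 kg m².
Total I = 1.7852 + 0.41776 = 2.203 kg m².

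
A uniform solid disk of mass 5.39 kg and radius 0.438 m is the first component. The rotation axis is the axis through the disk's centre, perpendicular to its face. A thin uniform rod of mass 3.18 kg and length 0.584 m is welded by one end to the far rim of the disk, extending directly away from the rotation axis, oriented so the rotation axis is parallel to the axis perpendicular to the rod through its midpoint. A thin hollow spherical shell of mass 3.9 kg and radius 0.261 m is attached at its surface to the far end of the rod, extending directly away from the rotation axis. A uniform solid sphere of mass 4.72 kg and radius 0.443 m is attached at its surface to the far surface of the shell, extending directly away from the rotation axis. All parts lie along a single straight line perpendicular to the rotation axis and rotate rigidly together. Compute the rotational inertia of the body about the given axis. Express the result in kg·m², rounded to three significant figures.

27.9

Solid disk: I_cm = (1/2)MR² = (1/2)(5.39)(0.438)² = 0.51702 kg·m²; axis through the centre, so I = 0.51702 kg·m².
Thin rod: I_cm = (1/12)ML² = (1/12)(3.18)(0.584)² = 0.09038 kg·m²; centre at d = 0.438 + 0.292 = 0.73 m, so I = I_cm + Md² gives I = 0.09038 + (3.18)(0.73)² = 1.785 kg·m².
Spherical shell: I_cm = (2/3)MR² = (2/3)(3.9)(0.261)² = 0.17711 kg·m²; centre at d = 0.438 + 0.292 + 0.292 + 0.261 = 1.283 m, so I = I_cm + Md² gives I = 0.17711 + (3.9)(1.283)² = 6.5969 kg·m².
Solid sphere: I_cm = (2/5)MR² = (2/5)(4.72)(0.443)² = 0.37052 kg·m²; centre at d = 0.438 + 0.292 + 0.292 + 0.261 + 0.261 + 0.443 = 1.987 m, so I = I_cm + Md² gives I = 0.37052 + (4.72)(1.987)² = 19.006 kg·m².
Total I = 0.51702 + 1.785 + 6.5969 + 19.006 = 27.905 kg·m².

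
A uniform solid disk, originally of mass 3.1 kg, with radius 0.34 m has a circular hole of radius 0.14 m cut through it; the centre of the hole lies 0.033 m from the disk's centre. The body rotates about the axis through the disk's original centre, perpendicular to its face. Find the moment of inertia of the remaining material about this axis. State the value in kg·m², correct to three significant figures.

0.173

Unpierced body about its centre: I₀ = (1/2)MR² = (1/2)(3.1)(0.34)² = 0.17918 kg·m².
The removed disk has mass m = M·(r/R)² = (3.1)(0.14/0.34)² = 0.52561 kg (same uniform areal density).
Its moment of inertia about the rotation axis (parallel-axis theorem): I_hole = (1/2)mr² + md² = (1/2)(0.52561)(0.14)² + (0.52561)(0.033)² = 0.0057233 kg·m².
Treating the hole as negative mass, I = I₀ − I_hole = 0.17918 − 0.0057233 = 0.17346 kg·m².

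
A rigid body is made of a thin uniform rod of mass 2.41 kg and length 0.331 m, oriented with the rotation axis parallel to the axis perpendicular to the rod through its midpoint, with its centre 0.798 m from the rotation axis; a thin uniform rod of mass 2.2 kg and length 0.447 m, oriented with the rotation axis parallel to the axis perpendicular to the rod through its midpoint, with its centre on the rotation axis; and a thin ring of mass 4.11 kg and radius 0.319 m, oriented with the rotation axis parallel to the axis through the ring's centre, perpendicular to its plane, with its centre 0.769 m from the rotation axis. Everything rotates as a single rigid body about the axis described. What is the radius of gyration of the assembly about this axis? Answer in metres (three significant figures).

Thin rod: I_cm = (1/12)ML² = (1/12)(2.41)(0.331)² = 0.022004 kg m²; centre at d = 0.798 m, so the parallel axis theorem gives I = 0.022004 + (2.41)(0.798)² = 1.5567 kg m².
Thin rod: I_cm = (1/12)ML² = (1/12)(2.2)(0.447)² = 0.036632 kg m²; axis through the centre, so I = 0.036632 kg m².
Thin ring: I_cm = MR² = (4.11)(0.319)² = 0.41824 kg m²; centre at d = 0.769 m, so the parallel axis theorem gives I = 0.41824 + (4.11)(0.769)² = 2.8487 kg m².
Total I = 4.4421 kg m²; total mass M = 8.72 kg.
k = √(I/M) = √(4.4421/8.72) = 0.71373 m.

0.714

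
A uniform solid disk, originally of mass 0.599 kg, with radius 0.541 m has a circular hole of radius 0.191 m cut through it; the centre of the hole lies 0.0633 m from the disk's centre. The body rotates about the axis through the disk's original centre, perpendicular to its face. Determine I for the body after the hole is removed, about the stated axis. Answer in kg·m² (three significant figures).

0.0860

Unpierced body about its centre: I₀ = (1/2)MR² = (1/2)(0.599)(0.541)² = 0.087658 kg·m².
The removed disk has mass m = M·(r/R)² = (0.599)(0.191/0.541)² = 0.074662 kg (same uniform areal density).
Its moment of inertia about the rotation axis (parallel-axis theorem): I_hole = (1/2)mr² + md² = (1/2)(0.074662)(0.191)² + (0.074662)(0.0633)² = 0.001661 kg·m².
Treating the hole as negative mass, I = I₀ − I_hole = 0.087658 − 0.001661 = 0.085997 kg·m².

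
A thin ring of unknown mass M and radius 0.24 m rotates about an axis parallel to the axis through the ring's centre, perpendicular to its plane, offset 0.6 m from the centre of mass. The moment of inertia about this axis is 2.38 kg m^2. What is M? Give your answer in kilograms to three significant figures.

5.70

I = I_cm + Md² = MR² + Md² = M·[1·(0.24)² + (0.6)²] = M·0.4176.
So M = 2.38 / 0.4176 = 5.6992 kg.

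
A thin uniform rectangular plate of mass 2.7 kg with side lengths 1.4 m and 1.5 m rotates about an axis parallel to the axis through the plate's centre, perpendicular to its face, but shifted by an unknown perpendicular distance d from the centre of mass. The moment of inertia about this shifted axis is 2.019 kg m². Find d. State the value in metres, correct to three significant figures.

0.630

About the centre-of-mass axis, I_cm = (1/12)M(a²+b²) = (1/12)(2.7)[(1.4)² + (1.5)²] = 0.94725 kg m².
Parallel axis theorem: I = I_cm + Md², so Md² = 2.019 − 0.94725 = 1.0718 kg m².
d = √(1.0718 / 2.7) = 0.63004 m.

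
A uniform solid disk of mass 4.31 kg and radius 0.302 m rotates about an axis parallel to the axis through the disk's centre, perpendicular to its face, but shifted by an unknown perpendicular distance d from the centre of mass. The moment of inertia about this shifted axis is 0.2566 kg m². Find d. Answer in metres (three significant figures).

0.118

About the centre-of-mass axis, I_cm = (1/2)MR² = (1/2)(4.31)(0.302)² = 0.19654 kg m².
Parallel axis theorem: I = I_cm + Md², so Md² = 0.2566 − 0.19654 = 0.060055 kg m².
d = √(0.060055 / 4.31) = 0.11804 m.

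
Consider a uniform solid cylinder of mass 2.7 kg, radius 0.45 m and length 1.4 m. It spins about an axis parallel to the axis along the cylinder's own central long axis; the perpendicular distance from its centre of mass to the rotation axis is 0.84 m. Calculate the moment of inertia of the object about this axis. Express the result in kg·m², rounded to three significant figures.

2.18

I_cm = (1/2)MR² = (1/2)(2.7)(0.45)² = 0.27338 kg·m²; centre at d = 0.84 m, so I = I_cm + Md² gives I = 0.27338 + (2.7)(0.84)² = 2.1785 kg·m².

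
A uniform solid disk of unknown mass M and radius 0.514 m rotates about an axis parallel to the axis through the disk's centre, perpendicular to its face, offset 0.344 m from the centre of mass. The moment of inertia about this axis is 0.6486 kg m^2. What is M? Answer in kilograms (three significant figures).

I = I_cm + Md² = (1/2)MR² + Md² = M·[0.5·(0.514)² + (0.344)²] = M·0.25043.
So M = 0.6486 / 0.25043 = 2.5899 kg.

2.59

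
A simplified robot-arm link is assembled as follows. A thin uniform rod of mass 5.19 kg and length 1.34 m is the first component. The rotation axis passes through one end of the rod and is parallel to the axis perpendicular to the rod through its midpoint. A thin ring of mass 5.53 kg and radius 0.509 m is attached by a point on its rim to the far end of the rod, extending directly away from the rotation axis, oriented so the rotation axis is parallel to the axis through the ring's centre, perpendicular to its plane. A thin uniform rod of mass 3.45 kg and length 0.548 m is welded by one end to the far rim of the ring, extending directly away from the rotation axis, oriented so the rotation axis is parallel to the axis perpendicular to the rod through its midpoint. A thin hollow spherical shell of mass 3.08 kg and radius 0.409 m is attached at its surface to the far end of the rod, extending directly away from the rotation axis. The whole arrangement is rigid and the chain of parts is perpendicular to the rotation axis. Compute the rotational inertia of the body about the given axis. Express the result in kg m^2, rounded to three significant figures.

81.6

Thin rod: I_cm = (1/12)ML² = (1/12)(5.19)(1.34)² = 0.7766 kg m^2; centre at d = 0.67 m, so the parallel axis theorem gives I = 0.7766 + (5.19)(0.67)² = 3.1064 kg m^2.
Thin ring: I_cm = MR² = (5.53)(0.509)² = 1.4327 kg m^2; centre at d = 0.67 + 0.67 + 0.509 = 1.849 m, so the parallel axis theorem gives I = 1.4327 + (5.53)(1.849)² = 20.339 kg m^2.
Thin rod: I_cm = (1/12)ML² = (1/12)(3.45)(0.548)² = 0.086337 kg m^2; centre at d = 0.67 + 0.67 + 0.509 + 0.509 + 0.274 = 2.632 m, so the parallel axis theorem gives I = 0.086337 + (3.45)(2.632)² = 23.986 kg m^2.
Spherical shell: I_cm = (2/3)MR² = (2/3)(3.08)(0.409)² = 0.34348 kg m^2; centre at d = 0.67 + 0.67 + 0.509 + 0.509 + 0.274 + 0.274 + 0.409 = 3.315 m, so the parallel axis theorem gives I = 0.34348 + (3.08)(3.315)² = 34.19 kg m^2.
Total I = 3.1064 + 20.339 + 23.986 + 34.19 = 81.621 kg m^2.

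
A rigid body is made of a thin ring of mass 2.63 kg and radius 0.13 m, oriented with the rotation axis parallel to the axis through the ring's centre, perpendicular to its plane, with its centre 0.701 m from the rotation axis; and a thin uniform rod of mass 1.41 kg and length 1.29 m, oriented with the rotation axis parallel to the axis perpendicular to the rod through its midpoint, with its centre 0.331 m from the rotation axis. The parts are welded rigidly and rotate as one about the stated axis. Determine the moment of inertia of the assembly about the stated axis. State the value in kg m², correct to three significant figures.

Thin ring: I_cm = MR² = (2.63)(0.13)² = 0.044447 kg m²; centre at d = 0.701 m, so the parallel axis theorem gives I = 0.044447 + (2.63)(0.701)² = 1.3368 kg m².
Thin rod: I_cm = (1/12)ML² = (1/12)(1.41)(1.29)² = 0.19553 kg m²; centre at d = 0.331 m, so the parallel axis theorem gives I = 0.19553 + (1.41)(0.331)² = 0.35001 kg m².
Total I = 1.3368 + 0.35001 = 1.6868 kg m².

1.69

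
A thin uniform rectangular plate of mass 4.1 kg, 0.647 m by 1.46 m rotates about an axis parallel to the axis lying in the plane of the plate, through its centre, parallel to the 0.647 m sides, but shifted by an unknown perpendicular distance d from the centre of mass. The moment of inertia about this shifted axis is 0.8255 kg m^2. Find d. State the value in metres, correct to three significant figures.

0.154

About the centre-of-mass axis, I_cm = (1/12)Mb² = (1/12)(4.1)(1.46)² = 0.7283 kg m^2.
Parallel axis theorem: I = I_cm + Md², so Md² = 0.8255 − 0.7283 = 0.097203 kg m^2.
d = √(0.097203 / 4.1) = 0.15397 m.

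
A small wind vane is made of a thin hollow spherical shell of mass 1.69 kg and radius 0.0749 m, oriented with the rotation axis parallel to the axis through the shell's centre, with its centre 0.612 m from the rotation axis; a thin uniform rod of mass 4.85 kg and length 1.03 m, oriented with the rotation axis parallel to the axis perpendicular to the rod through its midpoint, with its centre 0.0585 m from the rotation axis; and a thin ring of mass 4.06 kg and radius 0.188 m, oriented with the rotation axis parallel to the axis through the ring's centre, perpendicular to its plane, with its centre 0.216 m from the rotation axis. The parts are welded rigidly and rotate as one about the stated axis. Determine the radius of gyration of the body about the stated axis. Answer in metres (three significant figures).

0.366

Spherical shell: I_cm = (2/3)MR² = (2/3)(1.69)(0.0749)² = 0.0063206 kg m²; centre at d = 0.612 m, so I = I_cm + Md² gives I = 0.0063206 + (1.69)(0.612)² = 0.6393 kg m².
Thin rod: I_cm = (1/12)ML² = (1/12)(4.85)(1.03)² = 0.42878 kg m²; centre at d = 0.0585 m, so I = I_cm + Md² gives I = 0.42878 + (4.85)(0.0585)² = 0.44538 kg m².
Thin ring: I_cm = MR² = (4.06)(0.188)² = 0.1435 kg m²; centre at d = 0.216 m, so I = I_cm + Md² gives I = 0.1435 + (4.06)(0.216)² = 0.33292 kg m².
Total I = 1.4176 kg m²; total mass M = 10.6 kg.
k = √(I/M) = √(1.4176/10.6) = 0.3657 m.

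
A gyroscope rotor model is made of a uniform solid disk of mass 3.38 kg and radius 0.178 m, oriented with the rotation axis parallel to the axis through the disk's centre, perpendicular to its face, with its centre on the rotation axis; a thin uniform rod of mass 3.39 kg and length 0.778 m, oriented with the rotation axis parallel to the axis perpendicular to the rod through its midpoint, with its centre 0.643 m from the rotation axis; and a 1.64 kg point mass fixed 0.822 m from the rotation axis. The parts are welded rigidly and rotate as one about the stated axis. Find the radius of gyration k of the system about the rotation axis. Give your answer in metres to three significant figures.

Solid disk: I_cm = (1/2)MR² = (1/2)(3.38)(0.178)² = 0.053546 kg m²; axis through the centre, so I = 0.053546 kg m².
Thin rod: I_cm = (1/12)ML² = (1/12)(3.39)(0.778)² = 0.17099 kg m²; centre at d = 0.643 m, so the parallel axis theorem gives I = 0.17099 + (3.39)(0.643)² = 1.5726 kg m².
Point mass: I_cm = 0; centre at d = 0.822 m, so the parallel axis theorem gives I = 0 + (1.64)(0.822)² = 1.1081 kg m².
Total I = 2.7343 kg m²; total mass M = 8.41 kg.
k = √(I/M) = √(2.7343/8.41) = 0.57019 m.

0.570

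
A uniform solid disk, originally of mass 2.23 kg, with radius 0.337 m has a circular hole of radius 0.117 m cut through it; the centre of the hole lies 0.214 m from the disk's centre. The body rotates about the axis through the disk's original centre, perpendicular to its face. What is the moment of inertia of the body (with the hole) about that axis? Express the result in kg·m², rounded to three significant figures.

Unpierced body about its centre: I₀ = (1/2)MR² = (1/2)(2.23)(0.337)² = 0.12663 kg·m².
The removed disk has mass m = M·(r/R)² = (2.23)(0.117/0.337)² = 0.26879 kg (same uniform areal density).
Its moment of inertia about the rotation axis (parallel-axis theorem): I_hole = (1/2)mr² + md² = (1/2)(0.26879)(0.117)² + (0.26879)(0.214)² = 0.014149 kg·m².
Treating the hole as negative mass, I = I₀ − I_hole = 0.12663 − 0.014149 = 0.11248 kg·m².

0.112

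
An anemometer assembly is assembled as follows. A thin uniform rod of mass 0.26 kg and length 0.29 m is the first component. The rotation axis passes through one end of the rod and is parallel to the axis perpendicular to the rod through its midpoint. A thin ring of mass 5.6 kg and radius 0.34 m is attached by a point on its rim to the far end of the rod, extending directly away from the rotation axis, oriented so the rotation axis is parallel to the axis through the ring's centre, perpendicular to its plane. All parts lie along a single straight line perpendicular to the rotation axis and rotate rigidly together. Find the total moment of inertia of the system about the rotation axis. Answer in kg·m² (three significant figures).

2.88

Thin rod: I_cm = (1/12)ML² = (1/12)(0.26)(0.29)² = 0.0018222 kg·m²; centre at d = 0.145 m, so I = I_cm + Md² gives I = 0.0018222 + (0.26)(0.145)² = 0.0072887 kg·m².
Thin ring: I_cm = MR² = (5.6)(0.34)² = 0.64736 kg·m²; centre at d = 0.145 + 0.145 + 0.34 = 0.63 m, so I = I_cm + Md² gives I = 0.64736 + (5.6)(0.63)² = 2.87 kg·m².
Total I = 0.0072887 + 2.87 = 2.8773 kg·m².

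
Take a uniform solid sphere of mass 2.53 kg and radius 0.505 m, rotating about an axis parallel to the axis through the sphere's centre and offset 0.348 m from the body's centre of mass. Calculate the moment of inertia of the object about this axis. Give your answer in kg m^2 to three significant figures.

0.564

I_cm = (2/5)MR² = (2/5)(2.53)(0.505)² = 0.25809 kg m^2; centre at d = 0.348 m, so I = I_cm + Md² gives I = 0.25809 + (2.53)(0.348)² = 0.56448 kg m^2.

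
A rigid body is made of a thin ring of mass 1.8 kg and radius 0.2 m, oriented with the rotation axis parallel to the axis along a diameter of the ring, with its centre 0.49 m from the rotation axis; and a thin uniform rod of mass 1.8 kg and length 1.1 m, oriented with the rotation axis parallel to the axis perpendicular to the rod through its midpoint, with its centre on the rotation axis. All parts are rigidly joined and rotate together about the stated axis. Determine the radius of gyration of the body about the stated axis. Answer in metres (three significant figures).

Thin ring: I_cm = (1/2)MR² = (1/2)(1.8)(0.2)² = 0.036 kg m²; centre at d = 0.49 m, so the parallel axis theorem gives I = 0.036 + (1.8)(0.49)² = 0.46818 kg m².
Thin rod: I_cm = (1/12)ML² = (1/12)(1.8)(1.1)² = 0.1815 kg m²; axis through the centre, so I = 0.1815 kg m².
Total I = 0.64968 kg m²; total mass M = 3.6 kg.
k = √(I/M) = √(0.64968/3.6) = 0.42481 m.

0.425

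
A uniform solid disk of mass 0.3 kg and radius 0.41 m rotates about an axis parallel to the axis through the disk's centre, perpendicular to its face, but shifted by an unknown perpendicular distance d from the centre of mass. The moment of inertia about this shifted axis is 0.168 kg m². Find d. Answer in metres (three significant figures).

0.690

About the centre-of-mass axis, I_cm = (1/2)MR² = (1/2)(0.3)(0.41)² = 0.025215 kg m².
Parallel axis theorem: I = I_cm + Md², so Md² = 0.168 − 0.025215 = 0.14279 kg m².
d = √(0.14279 / 0.3) = 0.68989 m.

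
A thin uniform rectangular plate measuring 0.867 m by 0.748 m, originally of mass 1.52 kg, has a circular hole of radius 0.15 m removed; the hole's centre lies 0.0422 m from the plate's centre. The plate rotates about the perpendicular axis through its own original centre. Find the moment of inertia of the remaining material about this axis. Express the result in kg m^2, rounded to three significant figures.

Unpierced body about its centre: I₀ = (1/12)M(a²+b²) = (1/12)(1.52)[(0.867)² + (0.748)²] = 0.16608 kg m^2.
The removed disk has mass m = M·πr²/(ab) = (1.52)·π(0.15)²/(0.867·0.748) = 0.16567 kg (same uniform areal density).
Its moment of inertia about the rotation axis (parallel-axis theorem): I_hole = (1/2)mr² + md² = (1/2)(0.16567)(0.15)² + (0.16567)(0.0422)² = 0.0021589 kg m^2.
Treating the hole as negative mass, I = I₀ − I_hole = 0.16608 − 0.0021589 = 0.16393 kg m^2.

0.164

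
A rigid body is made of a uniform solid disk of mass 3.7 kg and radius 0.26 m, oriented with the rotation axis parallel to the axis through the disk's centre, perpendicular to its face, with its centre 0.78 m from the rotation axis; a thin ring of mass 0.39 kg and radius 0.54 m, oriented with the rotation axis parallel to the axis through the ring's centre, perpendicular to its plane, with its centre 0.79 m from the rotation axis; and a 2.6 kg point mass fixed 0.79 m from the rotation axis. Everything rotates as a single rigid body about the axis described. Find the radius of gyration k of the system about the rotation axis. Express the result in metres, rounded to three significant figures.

Solid disk: I_cm = (1/2)MR² = (1/2)(3.7)(0.26)² = 0.12506 kg m²; centre at d = 0.78 m, so I = I_cm + Md² gives I = 0.12506 + (3.7)(0.78)² = 2.3761 kg m².
Thin ring: I_cm = MR² = (0.39)(0.54)² = 0.11372 kg m²; centre at d = 0.79 m, so I = I_cm + Md² gives I = 0.11372 + (0.39)(0.79)² = 0.35712 kg m².
Point mass: I_cm = 0; centre at d = 0.79 m, so I = I_cm + Md² gives I = 0 + (2.6)(0.79)² = 1.6227 kg m².
Total I = 4.3559 kg m²; total mass M = 6.69 kg.
k = √(I/M) = √(4.3559/6.69) = 0.80691 m.

0.807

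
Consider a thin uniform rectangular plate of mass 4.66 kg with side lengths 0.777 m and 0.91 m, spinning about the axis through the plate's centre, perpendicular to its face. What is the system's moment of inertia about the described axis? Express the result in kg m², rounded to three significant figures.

0.556

I_cm = (1/12)M(a²+b²) = (1/12)(4.66)[(0.777)² + (0.91)²] = 0.55603 kg m²; axis through the centre, so I = 0.55603 kg m².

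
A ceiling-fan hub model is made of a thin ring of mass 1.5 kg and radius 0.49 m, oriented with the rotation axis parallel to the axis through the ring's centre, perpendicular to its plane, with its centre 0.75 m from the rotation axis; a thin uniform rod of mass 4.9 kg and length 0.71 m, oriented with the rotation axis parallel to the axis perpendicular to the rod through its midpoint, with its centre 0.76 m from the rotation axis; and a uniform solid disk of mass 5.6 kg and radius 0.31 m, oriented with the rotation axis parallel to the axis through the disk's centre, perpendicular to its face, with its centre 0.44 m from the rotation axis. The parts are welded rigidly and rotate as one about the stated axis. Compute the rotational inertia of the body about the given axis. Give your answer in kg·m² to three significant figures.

5.59

Thin ring: I_cm = MR² = (1.5)(0.49)² = 0.36015 kg·m²; centre at d = 0.75 m, so I = I_cm + Md² gives I = 0.36015 + (1.5)(0.75)² = 1.2039 kg·m².
Thin rod: I_cm = (1/12)ML² = (1/12)(4.9)(0.71)² = 0.20584 kg·m²; centre at d = 0.76 m, so I = I_cm + Md² gives I = 0.20584 + (4.9)(0.76)² = 3.0361 kg·m².
Solid disk: I_cm = (1/2)MR² = (1/2)(5.6)(0.31)² = 0.26908 kg·m²; centre at d = 0.44 m, so I = I_cm + Md² gives I = 0.26908 + (5.6)(0.44)² = 1.3532 kg·m².
Total I = 1.2039 + 3.0361 + 1.3532 = 5.5932 kg·m².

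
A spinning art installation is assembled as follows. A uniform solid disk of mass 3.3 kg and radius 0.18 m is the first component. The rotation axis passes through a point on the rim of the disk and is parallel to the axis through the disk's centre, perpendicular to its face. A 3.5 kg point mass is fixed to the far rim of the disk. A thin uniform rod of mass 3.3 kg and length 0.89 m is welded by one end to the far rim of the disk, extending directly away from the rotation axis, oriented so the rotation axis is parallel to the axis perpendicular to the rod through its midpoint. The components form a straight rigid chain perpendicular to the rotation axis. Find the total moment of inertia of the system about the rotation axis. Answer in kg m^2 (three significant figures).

2.97

Solid disk: I_cm = (1/2)MR² = (1/2)(3.3)(0.18)² = 0.05346 kg m^2; centre at d = 0.18 m, so I = I_cm + Md² gives I = 0.05346 + (3.3)(0.18)² = 0.16038 kg m^2.
Point mass: I_cm = 0; centre at d = 0.18 + 0.18 = 0.36 m, so I = I_cm + Md² gives I = 0 + (3.5)(0.36)² = 0.4536 kg m^2.
Thin rod: I_cm = (1/12)ML² = (1/12)(3.3)(0.89)² = 0.21783 kg m^2; centre at d = 0.18 + 0.18 + 0.445 = 0.805 m, so I = I_cm + Md² gives I = 0.21783 + (3.3)(0.805)² = 2.3563 kg m^2.
Total I = 0.16038 + 0.4536 + 2.3563 = 2.9703 kg m^2.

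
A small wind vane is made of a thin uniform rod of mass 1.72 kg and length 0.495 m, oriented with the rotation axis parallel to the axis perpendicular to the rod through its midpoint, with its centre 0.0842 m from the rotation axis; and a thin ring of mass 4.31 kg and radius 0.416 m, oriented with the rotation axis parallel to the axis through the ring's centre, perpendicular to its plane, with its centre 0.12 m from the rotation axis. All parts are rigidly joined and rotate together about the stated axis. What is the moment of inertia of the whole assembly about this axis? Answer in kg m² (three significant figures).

Thin rod: I_cm = (1/12)ML² = (1/12)(1.72)(0.495)² = 0.03512 kg m²; centre at d = 0.0842 m, so the parallel axis theorem gives I = 0.03512 + (1.72)(0.0842)² = 0.047314 kg m².
Thin ring: I_cm = MR² = (4.31)(0.416)² = 0.74587 kg m²; centre at d = 0.12 m, so the parallel axis theorem gives I = 0.74587 + (4.31)(0.12)² = 0.80794 kg m².
Total I = 0.047314 + 0.80794 = 0.85525 kg m².

0.855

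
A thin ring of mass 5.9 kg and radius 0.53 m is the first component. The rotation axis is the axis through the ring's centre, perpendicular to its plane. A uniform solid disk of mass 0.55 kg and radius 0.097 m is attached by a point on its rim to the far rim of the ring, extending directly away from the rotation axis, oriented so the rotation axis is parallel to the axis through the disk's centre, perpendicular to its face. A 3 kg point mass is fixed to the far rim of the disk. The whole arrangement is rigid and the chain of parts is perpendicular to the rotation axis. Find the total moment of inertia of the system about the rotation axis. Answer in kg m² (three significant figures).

3.45

Thin ring: I_cm = MR² = (5.9)(0.53)² = 1.6573 kg m²; axis through the centre, so I = 1.6573 kg m².
Solid disk: I_cm = (1/2)MR² = (1/2)(0.55)(0.097)² = 0.0025875 kg m²; centre at d = 0.53 + 0.097 = 0.627 m, so I = I_cm + Md² gives I = 0.0025875 + (0.55)(0.627)² = 0.21881 kg m².
Point mass: I_cm = 0; centre at d = 0.53 + 0.097 + 0.097 = 0.724 m, so I = I_cm + Md² gives I = 0 + (3)(0.724)² = 1.5725 kg m².
Total I = 1.6573 + 0.21881 + 1.5725 = 3.4486 kg m².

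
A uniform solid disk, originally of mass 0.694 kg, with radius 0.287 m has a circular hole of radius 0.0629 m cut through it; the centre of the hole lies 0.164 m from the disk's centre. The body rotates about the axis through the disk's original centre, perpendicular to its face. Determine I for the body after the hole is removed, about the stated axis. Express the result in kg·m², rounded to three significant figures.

0.0276

Unpierced body about its centre: I₀ = (1/2)MR² = (1/2)(0.694)(0.287)² = 0.028582 kg·m².
The removed disk has mass m = M·(r/R)² = (0.694)(0.0629/0.287)² = 0.033335 kg (same uniform areal density).
Its moment of inertia about the rotation axis (parallel-axis theorem): I_hole = (1/2)mr² + md² = (1/2)(0.033335)(0.0629)² + (0.033335)(0.164)² = 0.00096251 kg·m².
Treating the hole as negative mass, I = I₀ − I_hole = 0.028582 − 0.00096251 = 0.02762 kg·m².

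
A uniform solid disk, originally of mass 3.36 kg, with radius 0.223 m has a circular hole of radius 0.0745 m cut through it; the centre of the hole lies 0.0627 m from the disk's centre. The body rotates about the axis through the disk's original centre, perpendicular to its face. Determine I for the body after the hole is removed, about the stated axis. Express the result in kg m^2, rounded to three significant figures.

Unpierced body about its centre: I₀ = (1/2)MR² = (1/2)(3.36)(0.223)² = 0.083545 kg m^2.
The removed disk has mass m = M·(r/R)² = (3.36)(0.0745/0.223)² = 0.37501 kg (same uniform areal density).
Its moment of inertia about the rotation axis (parallel-axis theorem): I_hole = (1/2)mr² + md² = (1/2)(0.37501)(0.0745)² + (0.37501)(0.0627)² = 0.002515 kg m^2.
Treating the hole as negative mass, I = I₀ − I_hole = 0.083545 − 0.002515 = 0.08103 kg m^2.

0.0810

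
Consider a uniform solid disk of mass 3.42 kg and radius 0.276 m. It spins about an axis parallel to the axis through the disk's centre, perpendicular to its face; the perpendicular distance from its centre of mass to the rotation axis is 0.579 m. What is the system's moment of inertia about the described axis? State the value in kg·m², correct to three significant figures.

I_cm = (1/2)MR² = (1/2)(3.42)(0.276)² = 0.13026 kg·m²; centre at d = 0.579 m, so the parallel axis theorem gives I = 0.13026 + (3.42)(0.579)² = 1.2768 kg·m².

1.28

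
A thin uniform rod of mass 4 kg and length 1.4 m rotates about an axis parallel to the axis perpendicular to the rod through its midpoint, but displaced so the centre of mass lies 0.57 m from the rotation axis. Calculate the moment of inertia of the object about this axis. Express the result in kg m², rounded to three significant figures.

1.95

I_cm = (1/12)ML² = (1/12)(4)(1.4)² = 0.65333 kg m²; centre at d = 0.57 m, so the parallel axis theorem gives I = 0.65333 + (4)(0.57)² = 1.9529 kg m².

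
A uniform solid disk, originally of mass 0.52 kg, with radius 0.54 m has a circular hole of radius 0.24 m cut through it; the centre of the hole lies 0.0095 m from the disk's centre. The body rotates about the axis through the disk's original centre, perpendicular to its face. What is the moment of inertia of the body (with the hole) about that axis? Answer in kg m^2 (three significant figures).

0.0728

Unpierced body about its centre: I₀ = (1/2)MR² = (1/2)(0.52)(0.54)² = 0.075816 kg m^2.
The removed disk has mass m = M·(r/R)² = (0.52)(0.24/0.54)² = 0.10272 kg (same uniform areal density).
Its moment of inertia about the rotation axis (parallel-axis theorem): I_hole = (1/2)mr² + md² = (1/2)(0.10272)(0.24)² + (0.10272)(0.0095)² = 0.0029675 kg m^2.
Treating the hole as negative mass, I = I₀ − I_hole = 0.075816 − 0.0029675 = 0.072849 kg m^2.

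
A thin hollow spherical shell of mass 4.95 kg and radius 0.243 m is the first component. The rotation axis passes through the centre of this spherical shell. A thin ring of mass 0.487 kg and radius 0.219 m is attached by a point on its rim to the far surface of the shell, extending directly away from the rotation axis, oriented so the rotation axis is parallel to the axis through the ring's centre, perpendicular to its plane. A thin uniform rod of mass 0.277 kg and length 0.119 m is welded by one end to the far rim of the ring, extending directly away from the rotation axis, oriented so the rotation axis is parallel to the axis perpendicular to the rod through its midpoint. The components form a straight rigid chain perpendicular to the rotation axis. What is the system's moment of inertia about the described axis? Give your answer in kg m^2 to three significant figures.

Spherical shell: I_cm = (2/3)MR² = (2/3)(4.95)(0.243)² = 0.19486 kg m^2; axis through the centre, so I = 0.19486 kg m^2.
Thin ring: I_cm = MR² = (0.487)(0.219)² = 0.023357 kg m^2; centre at d = 0.243 + 0.219 = 0.462 m, so the parallel axis theorem gives I = 0.023357 + (0.487)(0.462)² = 0.1273 kg m^2.
Thin rod: I_cm = (1/12)ML² = (1/12)(0.277)(0.119)² = 0.00032688 kg m^2; centre at d = 0.243 + 0.219 + 0.219 + 0.0595 = 0.7405 m, so the parallel axis theorem gives I = 0.00032688 + (0.277)(0.7405)² = 0.15222 kg m^2.
Total I = 0.19486 + 0.1273 + 0.15222 = 0.47438 kg m^2.

0.474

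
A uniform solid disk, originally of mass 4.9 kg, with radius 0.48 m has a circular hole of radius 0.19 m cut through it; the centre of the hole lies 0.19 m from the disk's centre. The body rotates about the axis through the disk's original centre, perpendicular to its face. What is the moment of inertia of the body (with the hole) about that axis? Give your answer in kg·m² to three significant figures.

Unpierced body about its centre: I₀ = (1/2)MR² = (1/2)(4.9)(0.48)² = 0.56448 kg·m².
The removed disk has mass m = M·(r/R)² = (4.9)(0.19/0.48)² = 0.76775 kg (same uniform areal density).
Its moment of inertia about the rotation axis (parallel-axis theorem): I_hole = (1/2)mr² + md² = (1/2)(0.76775)(0.19)² + (0.76775)(0.19)² = 0.041574 kg·m².
Treating the hole as negative mass, I = I₀ − I_hole = 0.56448 − 0.041574 = 0.52291 kg·m².

0.523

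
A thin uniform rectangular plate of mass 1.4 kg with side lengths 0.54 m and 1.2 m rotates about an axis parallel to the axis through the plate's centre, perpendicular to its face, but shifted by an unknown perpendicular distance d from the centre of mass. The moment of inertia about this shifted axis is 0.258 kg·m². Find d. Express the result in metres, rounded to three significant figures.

0.200

About the centre-of-mass axis, I_cm = (1/12)M(a²+b²) = (1/12)(1.4)[(0.54)² + (1.2)²] = 0.20202 kg·m².
Parallel axis theorem: I = I_cm + Md², so Md² = 0.258 − 0.20202 = 0.05598 kg·m².
d = √(0.05598 / 1.4) = 0.19996 m.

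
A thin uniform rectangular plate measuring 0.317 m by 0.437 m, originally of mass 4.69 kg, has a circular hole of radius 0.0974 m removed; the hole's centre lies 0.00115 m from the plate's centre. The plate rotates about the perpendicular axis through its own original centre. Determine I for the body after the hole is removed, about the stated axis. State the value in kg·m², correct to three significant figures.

Unpierced body about its centre: I₀ = (1/12)M(a²+b²) = (1/12)(4.69)[(0.317)² + (0.437)²] = 0.11391 kg·m².
The removed disk has mass m = M·πr²/(ab) = (4.69)·π(0.0974)²/(0.317·0.437) = 1.009 kg (same uniform areal density).
Its moment of inertia about the rotation axis (parallel-axis theorem): I_hole = (1/2)mr² + md² = (1/2)(1.009)(0.0974)² + (1.009)(0.00115)² = 0.0047875 kg·m².
Treating the hole as negative mass, I = I₀ − I_hole = 0.11391 − 0.0047875 = 0.10912 kg·m².

0.109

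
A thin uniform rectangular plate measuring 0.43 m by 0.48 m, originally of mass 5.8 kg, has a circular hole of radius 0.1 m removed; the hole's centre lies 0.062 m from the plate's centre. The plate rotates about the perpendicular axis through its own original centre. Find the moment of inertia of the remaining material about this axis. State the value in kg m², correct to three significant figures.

Unpierced body about its centre: I₀ = (1/12)M(a²+b²) = (1/12)(5.8)[(0.43)² + (0.48)²] = 0.20073 kg m².
The removed disk has mass m = M·πr²/(ab) = (5.8)·π(0.1)²/(0.43·0.48) = 0.88281 kg (same uniform areal density).
Its moment of inertia about the rotation axis (parallel-axis theorem): I_hole = (1/2)mr² + md² = (1/2)(0.88281)(0.1)² + (0.88281)(0.062)² = 0.0078076 kg m².
Treating the hole as negative mass, I = I₀ − I_hole = 0.20073 − 0.0078076 = 0.19292 kg m².

0.193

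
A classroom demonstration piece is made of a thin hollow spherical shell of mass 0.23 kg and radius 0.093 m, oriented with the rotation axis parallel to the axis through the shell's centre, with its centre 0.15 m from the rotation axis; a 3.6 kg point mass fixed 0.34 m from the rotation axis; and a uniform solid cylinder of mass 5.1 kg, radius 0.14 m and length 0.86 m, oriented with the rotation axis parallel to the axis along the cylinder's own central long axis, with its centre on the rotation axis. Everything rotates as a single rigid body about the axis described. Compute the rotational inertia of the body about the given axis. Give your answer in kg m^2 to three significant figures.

Spherical shell: I_cm = (2/3)MR² = (2/3)(0.23)(0.093)² = 0.0013262 kg m^2; centre at d = 0.15 m, so I = I_cm + Md² gives I = 0.0013262 + (0.23)(0.15)² = 0.0065012 kg m^2.
Point mass: I_cm = 0; centre at d = 0.34 m, so I = I_cm + Md² gives I = 0 + (3.6)(0.34)² = 0.41616 kg m^2.
Solid cylinder: I_cm = (1/2)MR² = (1/2)(5.1)(0.14)² = 0.04998 kg m^2; axis through the centre, so I = 0.04998 kg m^2.
Total I = 0.0065012 + 0.41616 + 0.04998 = 0.47264 kg m^2.

0.473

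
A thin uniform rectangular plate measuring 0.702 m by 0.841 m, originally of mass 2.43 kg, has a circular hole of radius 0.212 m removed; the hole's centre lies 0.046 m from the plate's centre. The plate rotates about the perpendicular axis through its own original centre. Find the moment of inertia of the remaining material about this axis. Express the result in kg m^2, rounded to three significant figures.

Unpierced body about its centre: I₀ = (1/12)M(a²+b²) = (1/12)(2.43)[(0.702)² + (0.841)²] = 0.24302 kg m^2.
The removed disk has mass m = M·πr²/(ab) = (2.43)·π(0.212)²/(0.702·0.841) = 0.58116 kg (same uniform areal density).
Its moment of inertia about the rotation axis (parallel-axis theorem): I_hole = (1/2)mr² + md² = (1/2)(0.58116)(0.212)² + (0.58116)(0.046)² = 0.01429 kg m^2.
Treating the hole as negative mass, I = I₀ − I_hole = 0.24302 − 0.01429 = 0.22873 kg m^2.

0.229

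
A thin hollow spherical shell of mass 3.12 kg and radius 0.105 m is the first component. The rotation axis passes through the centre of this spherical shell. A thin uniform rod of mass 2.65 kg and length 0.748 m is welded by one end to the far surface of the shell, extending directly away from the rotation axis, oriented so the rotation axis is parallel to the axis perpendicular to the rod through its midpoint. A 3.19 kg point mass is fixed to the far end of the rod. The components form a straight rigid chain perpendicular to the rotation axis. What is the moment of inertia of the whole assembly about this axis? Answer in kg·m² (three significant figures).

Spherical shell: I_cm = (2/3)MR² = (2/3)(3.12)(0.105)² = 0.022932 kg·m²; axis through the centre, so I = 0.022932 kg·m².
Thin rod: I_cm = (1/12)ML² = (1/12)(2.65)(0.748)² = 0.12356 kg·m²; centre at d = 0.105 + 0.374 = 0.479 m, so the parallel axis theorem gives I = 0.12356 + (2.65)(0.479)² = 0.73158 kg·m².
Point mass: I_cm = 0; centre at d = 0.105 + 0.374 + 0.374 = 0.853 m, so the parallel axis theorem gives I = 0 + (3.19)(0.853)² = 2.3211 kg·m².
Total I = 0.022932 + 0.73158 + 2.3211 = 3.0756 kg·m².

3.08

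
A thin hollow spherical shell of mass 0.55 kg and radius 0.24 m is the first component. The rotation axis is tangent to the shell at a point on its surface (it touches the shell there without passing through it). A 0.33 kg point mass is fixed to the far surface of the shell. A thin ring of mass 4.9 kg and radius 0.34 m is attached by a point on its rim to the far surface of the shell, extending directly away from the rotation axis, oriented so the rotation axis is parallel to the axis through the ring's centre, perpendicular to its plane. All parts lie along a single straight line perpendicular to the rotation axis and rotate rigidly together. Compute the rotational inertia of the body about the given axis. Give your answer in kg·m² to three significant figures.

3.99

Spherical shell: I_cm = (2/3)MR² = (2/3)(0.55)(0.24)² = 0.02112 kg·m²; centre at d = 0.24 m, so the parallel axis theorem gives I = 0.02112 + (0.55)(0.24)² = 0.0528 kg·m².
Point mass: I_cm = 0; centre at d = 0.24 + 0.24 = 0.48 m, so the parallel axis theorem gives I = 0 + (0.33)(0.48)² = 0.076032 kg·m².
Thin ring: I_cm = MR² = (4.9)(0.34)² = 0.56644 kg·m²; centre at d = 0.24 + 0.24 + 0.34 = 0.82 m, so the parallel axis theorem gives I = 0.56644 + (4.9)(0.82)² = 3.8612 kg·m².
Total I = 0.0528 + 0.076032 + 3.8612 = 3.99 kg·m².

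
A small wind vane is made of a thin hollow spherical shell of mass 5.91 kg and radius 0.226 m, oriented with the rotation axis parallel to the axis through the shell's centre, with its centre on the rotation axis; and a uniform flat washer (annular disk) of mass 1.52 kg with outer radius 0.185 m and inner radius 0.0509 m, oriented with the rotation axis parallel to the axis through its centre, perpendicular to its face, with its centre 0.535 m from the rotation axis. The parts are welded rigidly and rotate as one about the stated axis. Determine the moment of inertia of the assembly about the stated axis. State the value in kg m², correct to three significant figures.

Spherical shell: I_cm = (2/3)MR² = (2/3)(5.91)(0.226)² = 0.20124 kg m²; axis through the centre, so I = 0.20124 kg m².
Annular disk: I_cm = (1/2)M(R²+r²) = (1/2)(1.52)[(0.185)² + (0.0509)²] = 0.02798 kg m²; centre at d = 0.535 m, so I = I_cm + Md² gives I = 0.02798 + (1.52)(0.535)² = 0.46304 kg m².
Total I = 0.20124 + 0.46304 = 0.66428 kg m².

0.664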